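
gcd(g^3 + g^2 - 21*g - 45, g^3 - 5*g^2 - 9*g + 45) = g^2 - 2*g - 15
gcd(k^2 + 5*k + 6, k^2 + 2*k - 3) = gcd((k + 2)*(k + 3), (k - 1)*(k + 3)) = k + 3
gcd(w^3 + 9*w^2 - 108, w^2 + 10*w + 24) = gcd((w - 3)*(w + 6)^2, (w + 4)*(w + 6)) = w + 6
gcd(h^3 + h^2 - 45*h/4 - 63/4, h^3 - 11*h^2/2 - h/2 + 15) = h + 3/2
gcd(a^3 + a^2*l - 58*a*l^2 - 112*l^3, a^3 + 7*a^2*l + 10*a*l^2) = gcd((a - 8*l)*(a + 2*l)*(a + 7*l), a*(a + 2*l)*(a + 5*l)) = a + 2*l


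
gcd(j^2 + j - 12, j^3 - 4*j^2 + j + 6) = j - 3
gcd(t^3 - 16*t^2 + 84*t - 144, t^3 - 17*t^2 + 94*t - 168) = t^2 - 10*t + 24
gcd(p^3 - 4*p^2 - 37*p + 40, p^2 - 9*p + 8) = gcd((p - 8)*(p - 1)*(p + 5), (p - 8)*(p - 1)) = p^2 - 9*p + 8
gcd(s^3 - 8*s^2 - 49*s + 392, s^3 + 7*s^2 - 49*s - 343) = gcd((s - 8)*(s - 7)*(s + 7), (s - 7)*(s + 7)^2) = s^2 - 49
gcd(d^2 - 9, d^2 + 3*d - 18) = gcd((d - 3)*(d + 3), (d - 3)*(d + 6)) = d - 3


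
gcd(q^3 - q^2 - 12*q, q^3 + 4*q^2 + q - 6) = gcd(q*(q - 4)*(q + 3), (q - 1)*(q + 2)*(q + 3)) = q + 3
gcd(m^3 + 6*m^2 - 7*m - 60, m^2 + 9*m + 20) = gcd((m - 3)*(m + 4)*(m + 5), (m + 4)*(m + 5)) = m^2 + 9*m + 20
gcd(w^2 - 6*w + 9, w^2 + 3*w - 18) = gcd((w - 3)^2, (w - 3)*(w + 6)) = w - 3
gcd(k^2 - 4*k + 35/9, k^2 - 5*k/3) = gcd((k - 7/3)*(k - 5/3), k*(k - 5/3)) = k - 5/3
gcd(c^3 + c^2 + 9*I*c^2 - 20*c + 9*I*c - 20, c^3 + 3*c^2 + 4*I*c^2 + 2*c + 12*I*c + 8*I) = c^2 + c*(1 + 4*I) + 4*I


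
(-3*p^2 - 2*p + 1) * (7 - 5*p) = 15*p^3 - 11*p^2 - 19*p + 7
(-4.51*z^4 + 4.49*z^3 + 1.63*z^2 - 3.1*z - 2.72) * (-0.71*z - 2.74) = 3.2021*z^5 + 9.1695*z^4 - 13.4599*z^3 - 2.2652*z^2 + 10.4252*z + 7.4528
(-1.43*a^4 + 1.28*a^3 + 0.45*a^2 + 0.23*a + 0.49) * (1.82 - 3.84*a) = 5.4912*a^5 - 7.5178*a^4 + 0.6016*a^3 - 0.0641999999999999*a^2 - 1.463*a + 0.8918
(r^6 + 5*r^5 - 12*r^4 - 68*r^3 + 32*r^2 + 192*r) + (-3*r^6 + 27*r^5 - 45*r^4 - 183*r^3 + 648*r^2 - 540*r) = -2*r^6 + 32*r^5 - 57*r^4 - 251*r^3 + 680*r^2 - 348*r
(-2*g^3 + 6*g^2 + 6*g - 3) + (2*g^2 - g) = -2*g^3 + 8*g^2 + 5*g - 3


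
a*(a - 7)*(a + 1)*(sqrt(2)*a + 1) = sqrt(2)*a^4 - 6*sqrt(2)*a^3 + a^3 - 7*sqrt(2)*a^2 - 6*a^2 - 7*a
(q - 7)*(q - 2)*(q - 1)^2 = q^4 - 11*q^3 + 33*q^2 - 37*q + 14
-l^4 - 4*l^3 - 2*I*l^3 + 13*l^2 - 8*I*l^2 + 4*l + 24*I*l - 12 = (l - 2)*(l + 6)*(-I*l + 1)^2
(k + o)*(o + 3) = k*o + 3*k + o^2 + 3*o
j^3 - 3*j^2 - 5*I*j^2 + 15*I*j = j*(j - 3)*(j - 5*I)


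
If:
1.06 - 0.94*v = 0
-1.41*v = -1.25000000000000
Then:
No Solution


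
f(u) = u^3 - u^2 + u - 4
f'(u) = 3*u^2 - 2*u + 1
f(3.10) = 19.28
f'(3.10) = 23.63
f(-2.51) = -28.62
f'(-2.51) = 24.92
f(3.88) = 43.24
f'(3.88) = 38.40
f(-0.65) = -5.35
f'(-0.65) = 3.57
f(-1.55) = -11.68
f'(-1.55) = 11.31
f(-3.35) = -56.17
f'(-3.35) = 41.37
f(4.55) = 74.04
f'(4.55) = 54.01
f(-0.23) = -4.30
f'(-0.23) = 1.62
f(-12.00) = -1888.00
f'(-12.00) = 457.00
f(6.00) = 182.00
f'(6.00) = 97.00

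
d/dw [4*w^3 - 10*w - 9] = 12*w^2 - 10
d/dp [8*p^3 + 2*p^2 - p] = 24*p^2 + 4*p - 1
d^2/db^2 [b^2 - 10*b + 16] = 2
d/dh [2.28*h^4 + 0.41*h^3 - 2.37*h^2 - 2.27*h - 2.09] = 9.12*h^3 + 1.23*h^2 - 4.74*h - 2.27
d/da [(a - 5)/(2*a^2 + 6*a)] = (-a^2 + 10*a + 15)/(2*a^2*(a^2 + 6*a + 9))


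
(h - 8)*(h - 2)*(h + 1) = h^3 - 9*h^2 + 6*h + 16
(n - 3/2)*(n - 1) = n^2 - 5*n/2 + 3/2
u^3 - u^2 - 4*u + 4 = (u - 2)*(u - 1)*(u + 2)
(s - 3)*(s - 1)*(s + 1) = s^3 - 3*s^2 - s + 3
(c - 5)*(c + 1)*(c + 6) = c^3 + 2*c^2 - 29*c - 30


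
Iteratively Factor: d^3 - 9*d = (d + 3)*(d^2 - 3*d) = (d - 3)*(d + 3)*(d)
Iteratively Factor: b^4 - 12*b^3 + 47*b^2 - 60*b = (b - 3)*(b^3 - 9*b^2 + 20*b) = b*(b - 3)*(b^2 - 9*b + 20) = b*(b - 5)*(b - 3)*(b - 4)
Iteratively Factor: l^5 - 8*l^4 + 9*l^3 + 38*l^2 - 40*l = (l + 2)*(l^4 - 10*l^3 + 29*l^2 - 20*l) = l*(l + 2)*(l^3 - 10*l^2 + 29*l - 20) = l*(l - 1)*(l + 2)*(l^2 - 9*l + 20) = l*(l - 5)*(l - 1)*(l + 2)*(l - 4)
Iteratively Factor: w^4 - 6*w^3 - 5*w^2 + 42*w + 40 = (w - 4)*(w^3 - 2*w^2 - 13*w - 10) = (w - 4)*(w + 1)*(w^2 - 3*w - 10) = (w - 4)*(w + 1)*(w + 2)*(w - 5)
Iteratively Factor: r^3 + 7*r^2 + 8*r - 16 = (r + 4)*(r^2 + 3*r - 4) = (r + 4)^2*(r - 1)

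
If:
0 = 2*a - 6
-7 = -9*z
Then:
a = 3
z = 7/9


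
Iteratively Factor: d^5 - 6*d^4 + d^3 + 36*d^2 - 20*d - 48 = (d - 2)*(d^4 - 4*d^3 - 7*d^2 + 22*d + 24) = (d - 2)*(d + 2)*(d^3 - 6*d^2 + 5*d + 12) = (d - 4)*(d - 2)*(d + 2)*(d^2 - 2*d - 3) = (d - 4)*(d - 2)*(d + 1)*(d + 2)*(d - 3)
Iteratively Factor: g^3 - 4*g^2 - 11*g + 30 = (g - 2)*(g^2 - 2*g - 15) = (g - 5)*(g - 2)*(g + 3)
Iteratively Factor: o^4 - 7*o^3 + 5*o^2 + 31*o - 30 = (o + 2)*(o^3 - 9*o^2 + 23*o - 15) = (o - 3)*(o + 2)*(o^2 - 6*o + 5) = (o - 5)*(o - 3)*(o + 2)*(o - 1)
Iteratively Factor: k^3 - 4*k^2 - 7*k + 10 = (k - 1)*(k^2 - 3*k - 10) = (k - 1)*(k + 2)*(k - 5)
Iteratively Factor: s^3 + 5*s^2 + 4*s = (s + 4)*(s^2 + s) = (s + 1)*(s + 4)*(s)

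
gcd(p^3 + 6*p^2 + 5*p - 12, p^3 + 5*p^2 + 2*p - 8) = p^2 + 3*p - 4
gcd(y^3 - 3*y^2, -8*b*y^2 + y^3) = y^2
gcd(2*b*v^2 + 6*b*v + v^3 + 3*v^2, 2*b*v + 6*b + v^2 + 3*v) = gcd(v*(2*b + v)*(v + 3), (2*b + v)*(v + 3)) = 2*b*v + 6*b + v^2 + 3*v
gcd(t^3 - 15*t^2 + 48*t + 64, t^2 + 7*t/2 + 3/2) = 1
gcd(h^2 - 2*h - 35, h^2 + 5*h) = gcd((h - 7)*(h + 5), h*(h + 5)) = h + 5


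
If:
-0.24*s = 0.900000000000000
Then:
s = -3.75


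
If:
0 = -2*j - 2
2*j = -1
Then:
No Solution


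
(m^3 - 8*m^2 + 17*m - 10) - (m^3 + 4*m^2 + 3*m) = -12*m^2 + 14*m - 10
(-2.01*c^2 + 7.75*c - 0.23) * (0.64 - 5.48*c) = 11.0148*c^3 - 43.7564*c^2 + 6.2204*c - 0.1472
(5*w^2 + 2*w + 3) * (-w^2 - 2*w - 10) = -5*w^4 - 12*w^3 - 57*w^2 - 26*w - 30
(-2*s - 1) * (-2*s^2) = 4*s^3 + 2*s^2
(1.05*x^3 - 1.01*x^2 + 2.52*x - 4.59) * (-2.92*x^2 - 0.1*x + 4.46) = -3.066*x^5 + 2.8442*x^4 - 2.5744*x^3 + 8.6462*x^2 + 11.6982*x - 20.4714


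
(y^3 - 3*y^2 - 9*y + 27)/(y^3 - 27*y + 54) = (y + 3)/(y + 6)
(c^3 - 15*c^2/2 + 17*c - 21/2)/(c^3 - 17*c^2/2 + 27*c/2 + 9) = (2*c^2 - 9*c + 7)/(2*c^2 - 11*c - 6)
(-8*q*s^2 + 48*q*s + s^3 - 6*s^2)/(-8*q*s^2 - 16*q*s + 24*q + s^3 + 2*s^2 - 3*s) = s*(s - 6)/(s^2 + 2*s - 3)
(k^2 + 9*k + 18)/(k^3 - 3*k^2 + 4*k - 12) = (k^2 + 9*k + 18)/(k^3 - 3*k^2 + 4*k - 12)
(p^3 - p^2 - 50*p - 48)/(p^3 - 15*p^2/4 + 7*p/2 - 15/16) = 16*(p^3 - p^2 - 50*p - 48)/(16*p^3 - 60*p^2 + 56*p - 15)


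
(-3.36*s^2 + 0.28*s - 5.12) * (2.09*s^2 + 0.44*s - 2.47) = -7.0224*s^4 - 0.8932*s^3 - 2.2784*s^2 - 2.9444*s + 12.6464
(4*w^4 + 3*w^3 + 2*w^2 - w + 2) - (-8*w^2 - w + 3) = 4*w^4 + 3*w^3 + 10*w^2 - 1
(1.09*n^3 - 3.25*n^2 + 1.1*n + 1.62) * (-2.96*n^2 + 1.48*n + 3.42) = -3.2264*n^5 + 11.2332*n^4 - 4.3382*n^3 - 14.2822*n^2 + 6.1596*n + 5.5404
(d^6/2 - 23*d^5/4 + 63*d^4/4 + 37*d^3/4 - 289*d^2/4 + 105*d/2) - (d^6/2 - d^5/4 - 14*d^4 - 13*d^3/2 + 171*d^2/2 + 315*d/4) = -11*d^5/2 + 119*d^4/4 + 63*d^3/4 - 631*d^2/4 - 105*d/4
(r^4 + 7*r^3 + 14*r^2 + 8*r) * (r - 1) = r^5 + 6*r^4 + 7*r^3 - 6*r^2 - 8*r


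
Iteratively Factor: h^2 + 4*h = (h)*(h + 4)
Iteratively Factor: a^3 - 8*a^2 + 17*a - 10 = (a - 2)*(a^2 - 6*a + 5) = (a - 2)*(a - 1)*(a - 5)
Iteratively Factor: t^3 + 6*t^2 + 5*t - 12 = (t - 1)*(t^2 + 7*t + 12) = (t - 1)*(t + 4)*(t + 3)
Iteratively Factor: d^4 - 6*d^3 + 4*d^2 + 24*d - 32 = (d - 2)*(d^3 - 4*d^2 - 4*d + 16) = (d - 4)*(d - 2)*(d^2 - 4) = (d - 4)*(d - 2)*(d + 2)*(d - 2)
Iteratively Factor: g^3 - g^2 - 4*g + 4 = (g - 1)*(g^2 - 4) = (g - 1)*(g + 2)*(g - 2)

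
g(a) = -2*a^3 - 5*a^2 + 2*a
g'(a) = -6*a^2 - 10*a + 2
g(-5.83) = 214.71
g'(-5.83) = -143.63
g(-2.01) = -7.98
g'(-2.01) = -2.14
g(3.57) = -147.58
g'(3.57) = -110.17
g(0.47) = -0.37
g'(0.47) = -4.03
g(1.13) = -7.01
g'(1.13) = -16.96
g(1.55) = -16.36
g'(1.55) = -27.92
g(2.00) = -32.00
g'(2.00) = -42.00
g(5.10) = -385.15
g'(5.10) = -205.06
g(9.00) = -1845.00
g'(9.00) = -574.00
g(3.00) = -93.00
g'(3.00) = -82.00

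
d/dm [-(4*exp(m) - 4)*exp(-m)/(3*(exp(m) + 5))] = 4*(exp(2*m) - 2*exp(m) - 5)*exp(-m)/(3*(exp(2*m) + 10*exp(m) + 25))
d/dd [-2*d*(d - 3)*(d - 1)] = -6*d^2 + 16*d - 6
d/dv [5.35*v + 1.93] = 5.35000000000000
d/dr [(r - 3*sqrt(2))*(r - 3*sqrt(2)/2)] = 2*r - 9*sqrt(2)/2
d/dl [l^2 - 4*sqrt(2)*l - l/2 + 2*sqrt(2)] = 2*l - 4*sqrt(2) - 1/2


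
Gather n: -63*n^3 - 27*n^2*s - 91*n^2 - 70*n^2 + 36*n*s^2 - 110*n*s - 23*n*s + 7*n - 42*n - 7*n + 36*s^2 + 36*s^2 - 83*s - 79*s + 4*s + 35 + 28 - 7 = -63*n^3 + n^2*(-27*s - 161) + n*(36*s^2 - 133*s - 42) + 72*s^2 - 158*s + 56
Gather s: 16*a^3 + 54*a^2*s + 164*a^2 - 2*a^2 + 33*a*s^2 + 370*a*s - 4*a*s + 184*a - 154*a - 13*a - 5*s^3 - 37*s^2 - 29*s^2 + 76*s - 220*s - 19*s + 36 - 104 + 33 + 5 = 16*a^3 + 162*a^2 + 17*a - 5*s^3 + s^2*(33*a - 66) + s*(54*a^2 + 366*a - 163) - 30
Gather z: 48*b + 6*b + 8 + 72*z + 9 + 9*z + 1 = 54*b + 81*z + 18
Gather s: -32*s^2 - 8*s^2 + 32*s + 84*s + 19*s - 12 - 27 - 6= -40*s^2 + 135*s - 45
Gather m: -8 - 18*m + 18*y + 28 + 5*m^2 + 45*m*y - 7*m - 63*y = 5*m^2 + m*(45*y - 25) - 45*y + 20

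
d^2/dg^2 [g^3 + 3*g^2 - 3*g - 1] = 6*g + 6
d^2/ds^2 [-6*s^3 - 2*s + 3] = -36*s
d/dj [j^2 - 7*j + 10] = 2*j - 7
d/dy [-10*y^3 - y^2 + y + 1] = -30*y^2 - 2*y + 1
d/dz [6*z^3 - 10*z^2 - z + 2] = 18*z^2 - 20*z - 1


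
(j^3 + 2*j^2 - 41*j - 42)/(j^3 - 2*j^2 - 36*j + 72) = (j^2 + 8*j + 7)/(j^2 + 4*j - 12)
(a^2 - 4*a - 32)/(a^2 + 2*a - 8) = (a - 8)/(a - 2)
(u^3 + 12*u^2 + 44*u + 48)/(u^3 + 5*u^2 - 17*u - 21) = (u^3 + 12*u^2 + 44*u + 48)/(u^3 + 5*u^2 - 17*u - 21)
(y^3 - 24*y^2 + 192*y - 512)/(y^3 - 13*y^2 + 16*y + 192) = (y - 8)/(y + 3)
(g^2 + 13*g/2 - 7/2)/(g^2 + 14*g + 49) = (g - 1/2)/(g + 7)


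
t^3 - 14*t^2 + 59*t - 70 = (t - 7)*(t - 5)*(t - 2)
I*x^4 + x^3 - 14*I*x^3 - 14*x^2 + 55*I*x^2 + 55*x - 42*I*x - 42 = (x - 7)*(x - 6)*(x - I)*(I*x - I)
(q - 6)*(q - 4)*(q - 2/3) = q^3 - 32*q^2/3 + 92*q/3 - 16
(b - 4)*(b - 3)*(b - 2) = b^3 - 9*b^2 + 26*b - 24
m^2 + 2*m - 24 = (m - 4)*(m + 6)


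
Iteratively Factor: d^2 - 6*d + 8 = (d - 4)*(d - 2)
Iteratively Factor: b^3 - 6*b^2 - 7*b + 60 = (b - 5)*(b^2 - b - 12) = (b - 5)*(b + 3)*(b - 4)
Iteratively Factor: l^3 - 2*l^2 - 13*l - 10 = (l + 2)*(l^2 - 4*l - 5) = (l - 5)*(l + 2)*(l + 1)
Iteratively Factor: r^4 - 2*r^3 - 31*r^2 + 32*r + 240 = (r - 4)*(r^3 + 2*r^2 - 23*r - 60) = (r - 4)*(r + 4)*(r^2 - 2*r - 15) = (r - 5)*(r - 4)*(r + 4)*(r + 3)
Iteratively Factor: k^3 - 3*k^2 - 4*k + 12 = (k - 3)*(k^2 - 4) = (k - 3)*(k + 2)*(k - 2)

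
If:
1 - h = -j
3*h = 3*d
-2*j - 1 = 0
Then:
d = 1/2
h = 1/2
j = -1/2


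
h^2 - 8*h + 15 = (h - 5)*(h - 3)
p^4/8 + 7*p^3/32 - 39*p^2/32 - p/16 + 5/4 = (p/4 + 1)*(p/2 + 1/2)*(p - 2)*(p - 5/4)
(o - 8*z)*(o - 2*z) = o^2 - 10*o*z + 16*z^2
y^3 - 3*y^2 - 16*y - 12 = (y - 6)*(y + 1)*(y + 2)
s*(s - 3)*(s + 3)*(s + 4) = s^4 + 4*s^3 - 9*s^2 - 36*s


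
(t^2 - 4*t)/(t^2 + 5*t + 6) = t*(t - 4)/(t^2 + 5*t + 6)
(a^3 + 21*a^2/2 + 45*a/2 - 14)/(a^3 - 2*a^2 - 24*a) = (2*a^2 + 13*a - 7)/(2*a*(a - 6))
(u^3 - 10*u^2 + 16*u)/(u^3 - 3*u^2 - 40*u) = (u - 2)/(u + 5)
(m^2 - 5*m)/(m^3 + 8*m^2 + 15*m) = (m - 5)/(m^2 + 8*m + 15)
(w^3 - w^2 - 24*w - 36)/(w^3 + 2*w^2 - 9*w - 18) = (w - 6)/(w - 3)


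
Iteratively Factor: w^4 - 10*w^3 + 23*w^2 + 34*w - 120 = (w - 5)*(w^3 - 5*w^2 - 2*w + 24) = (w - 5)*(w - 4)*(w^2 - w - 6) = (w - 5)*(w - 4)*(w + 2)*(w - 3)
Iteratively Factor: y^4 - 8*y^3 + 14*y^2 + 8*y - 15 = (y + 1)*(y^3 - 9*y^2 + 23*y - 15) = (y - 3)*(y + 1)*(y^2 - 6*y + 5) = (y - 5)*(y - 3)*(y + 1)*(y - 1)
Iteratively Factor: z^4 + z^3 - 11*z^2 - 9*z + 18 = (z + 3)*(z^3 - 2*z^2 - 5*z + 6) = (z - 1)*(z + 3)*(z^2 - z - 6) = (z - 3)*(z - 1)*(z + 3)*(z + 2)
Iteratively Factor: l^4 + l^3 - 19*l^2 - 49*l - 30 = (l + 3)*(l^3 - 2*l^2 - 13*l - 10) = (l + 2)*(l + 3)*(l^2 - 4*l - 5) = (l - 5)*(l + 2)*(l + 3)*(l + 1)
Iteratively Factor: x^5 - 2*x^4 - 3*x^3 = (x)*(x^4 - 2*x^3 - 3*x^2) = x^2*(x^3 - 2*x^2 - 3*x) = x^2*(x + 1)*(x^2 - 3*x) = x^2*(x - 3)*(x + 1)*(x)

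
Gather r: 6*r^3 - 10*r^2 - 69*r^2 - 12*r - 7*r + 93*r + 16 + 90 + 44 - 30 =6*r^3 - 79*r^2 + 74*r + 120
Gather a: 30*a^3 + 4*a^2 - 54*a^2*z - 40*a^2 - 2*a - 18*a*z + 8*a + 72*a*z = 30*a^3 + a^2*(-54*z - 36) + a*(54*z + 6)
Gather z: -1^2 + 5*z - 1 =5*z - 2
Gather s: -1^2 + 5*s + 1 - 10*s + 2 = 2 - 5*s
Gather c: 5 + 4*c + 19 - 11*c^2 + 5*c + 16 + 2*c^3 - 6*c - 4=2*c^3 - 11*c^2 + 3*c + 36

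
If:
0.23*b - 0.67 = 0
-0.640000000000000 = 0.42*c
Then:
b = 2.91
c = -1.52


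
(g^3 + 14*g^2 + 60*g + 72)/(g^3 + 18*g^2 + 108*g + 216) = (g + 2)/(g + 6)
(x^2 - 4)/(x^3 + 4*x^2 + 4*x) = (x - 2)/(x*(x + 2))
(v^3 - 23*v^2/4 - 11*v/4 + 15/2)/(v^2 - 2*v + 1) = (4*v^2 - 19*v - 30)/(4*(v - 1))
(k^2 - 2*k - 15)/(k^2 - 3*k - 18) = (k - 5)/(k - 6)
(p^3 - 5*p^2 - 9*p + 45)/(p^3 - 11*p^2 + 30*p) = (p^2 - 9)/(p*(p - 6))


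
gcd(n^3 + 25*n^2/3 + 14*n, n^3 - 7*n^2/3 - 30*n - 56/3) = 1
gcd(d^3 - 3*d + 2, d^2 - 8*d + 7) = d - 1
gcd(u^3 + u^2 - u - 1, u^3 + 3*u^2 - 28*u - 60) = 1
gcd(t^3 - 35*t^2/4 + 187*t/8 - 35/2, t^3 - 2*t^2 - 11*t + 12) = t - 4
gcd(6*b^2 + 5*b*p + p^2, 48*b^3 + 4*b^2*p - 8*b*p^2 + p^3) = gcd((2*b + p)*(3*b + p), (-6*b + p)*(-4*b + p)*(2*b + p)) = 2*b + p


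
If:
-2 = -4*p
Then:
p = 1/2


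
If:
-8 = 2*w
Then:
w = -4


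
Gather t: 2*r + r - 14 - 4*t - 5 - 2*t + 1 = 3*r - 6*t - 18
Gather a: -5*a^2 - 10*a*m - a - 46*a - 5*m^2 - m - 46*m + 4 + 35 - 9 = -5*a^2 + a*(-10*m - 47) - 5*m^2 - 47*m + 30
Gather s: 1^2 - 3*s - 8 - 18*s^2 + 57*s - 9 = -18*s^2 + 54*s - 16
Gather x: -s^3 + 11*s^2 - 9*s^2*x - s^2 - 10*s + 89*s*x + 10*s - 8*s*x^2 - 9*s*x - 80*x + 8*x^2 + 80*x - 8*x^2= -s^3 + 10*s^2 - 8*s*x^2 + x*(-9*s^2 + 80*s)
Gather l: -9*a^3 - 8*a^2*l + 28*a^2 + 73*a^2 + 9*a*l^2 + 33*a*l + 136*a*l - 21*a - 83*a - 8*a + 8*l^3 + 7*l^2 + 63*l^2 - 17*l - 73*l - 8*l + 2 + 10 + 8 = -9*a^3 + 101*a^2 - 112*a + 8*l^3 + l^2*(9*a + 70) + l*(-8*a^2 + 169*a - 98) + 20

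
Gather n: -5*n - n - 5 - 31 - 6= -6*n - 42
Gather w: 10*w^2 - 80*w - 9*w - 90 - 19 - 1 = 10*w^2 - 89*w - 110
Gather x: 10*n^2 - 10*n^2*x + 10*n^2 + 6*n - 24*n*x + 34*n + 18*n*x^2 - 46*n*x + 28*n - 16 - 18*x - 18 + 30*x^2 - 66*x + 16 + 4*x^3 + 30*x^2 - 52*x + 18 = 20*n^2 + 68*n + 4*x^3 + x^2*(18*n + 60) + x*(-10*n^2 - 70*n - 136)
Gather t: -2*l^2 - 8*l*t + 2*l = -2*l^2 - 8*l*t + 2*l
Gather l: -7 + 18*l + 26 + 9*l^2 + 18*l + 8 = 9*l^2 + 36*l + 27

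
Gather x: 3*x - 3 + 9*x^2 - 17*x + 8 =9*x^2 - 14*x + 5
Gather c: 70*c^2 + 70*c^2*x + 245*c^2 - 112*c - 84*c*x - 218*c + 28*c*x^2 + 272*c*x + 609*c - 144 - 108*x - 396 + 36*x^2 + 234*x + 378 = c^2*(70*x + 315) + c*(28*x^2 + 188*x + 279) + 36*x^2 + 126*x - 162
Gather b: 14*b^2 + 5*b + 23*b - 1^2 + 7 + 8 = 14*b^2 + 28*b + 14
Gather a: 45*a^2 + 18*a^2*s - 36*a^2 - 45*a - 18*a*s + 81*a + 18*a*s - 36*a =a^2*(18*s + 9)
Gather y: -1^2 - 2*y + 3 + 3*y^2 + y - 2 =3*y^2 - y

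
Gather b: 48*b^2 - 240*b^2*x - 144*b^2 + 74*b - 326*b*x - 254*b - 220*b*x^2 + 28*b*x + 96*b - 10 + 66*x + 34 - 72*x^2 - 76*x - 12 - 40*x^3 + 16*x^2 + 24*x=b^2*(-240*x - 96) + b*(-220*x^2 - 298*x - 84) - 40*x^3 - 56*x^2 + 14*x + 12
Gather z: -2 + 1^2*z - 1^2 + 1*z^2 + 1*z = z^2 + 2*z - 3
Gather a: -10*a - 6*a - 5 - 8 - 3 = -16*a - 16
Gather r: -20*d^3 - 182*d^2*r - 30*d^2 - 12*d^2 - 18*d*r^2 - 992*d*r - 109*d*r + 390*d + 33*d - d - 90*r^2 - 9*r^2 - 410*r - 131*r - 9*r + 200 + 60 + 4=-20*d^3 - 42*d^2 + 422*d + r^2*(-18*d - 99) + r*(-182*d^2 - 1101*d - 550) + 264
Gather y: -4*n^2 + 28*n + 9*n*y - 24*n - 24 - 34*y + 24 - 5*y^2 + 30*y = -4*n^2 + 4*n - 5*y^2 + y*(9*n - 4)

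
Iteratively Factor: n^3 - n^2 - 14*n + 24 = (n - 2)*(n^2 + n - 12) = (n - 2)*(n + 4)*(n - 3)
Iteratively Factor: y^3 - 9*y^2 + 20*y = (y - 4)*(y^2 - 5*y) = y*(y - 4)*(y - 5)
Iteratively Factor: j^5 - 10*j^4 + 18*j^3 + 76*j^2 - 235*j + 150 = (j - 5)*(j^4 - 5*j^3 - 7*j^2 + 41*j - 30) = (j - 5)^2*(j^3 - 7*j + 6) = (j - 5)^2*(j + 3)*(j^2 - 3*j + 2) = (j - 5)^2*(j - 2)*(j + 3)*(j - 1)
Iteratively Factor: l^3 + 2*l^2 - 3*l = (l - 1)*(l^2 + 3*l) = (l - 1)*(l + 3)*(l)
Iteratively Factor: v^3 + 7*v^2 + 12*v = (v)*(v^2 + 7*v + 12) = v*(v + 3)*(v + 4)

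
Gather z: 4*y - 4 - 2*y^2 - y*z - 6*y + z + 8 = -2*y^2 - 2*y + z*(1 - y) + 4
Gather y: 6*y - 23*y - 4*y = -21*y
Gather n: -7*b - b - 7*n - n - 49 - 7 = -8*b - 8*n - 56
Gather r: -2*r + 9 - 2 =7 - 2*r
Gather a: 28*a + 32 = 28*a + 32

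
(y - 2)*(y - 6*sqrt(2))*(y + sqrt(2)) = y^3 - 5*sqrt(2)*y^2 - 2*y^2 - 12*y + 10*sqrt(2)*y + 24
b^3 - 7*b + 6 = (b - 2)*(b - 1)*(b + 3)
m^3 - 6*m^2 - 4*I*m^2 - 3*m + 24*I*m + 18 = (m - 6)*(m - 3*I)*(m - I)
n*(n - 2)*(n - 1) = n^3 - 3*n^2 + 2*n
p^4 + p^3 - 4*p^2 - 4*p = p*(p - 2)*(p + 1)*(p + 2)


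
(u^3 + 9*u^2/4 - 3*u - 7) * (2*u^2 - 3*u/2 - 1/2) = 2*u^5 + 3*u^4 - 79*u^3/8 - 85*u^2/8 + 12*u + 7/2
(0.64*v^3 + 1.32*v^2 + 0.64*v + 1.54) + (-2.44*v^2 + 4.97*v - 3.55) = 0.64*v^3 - 1.12*v^2 + 5.61*v - 2.01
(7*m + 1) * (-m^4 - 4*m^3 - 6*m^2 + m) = -7*m^5 - 29*m^4 - 46*m^3 + m^2 + m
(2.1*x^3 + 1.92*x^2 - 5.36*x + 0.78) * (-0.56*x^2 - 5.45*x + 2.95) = -1.176*x^5 - 12.5202*x^4 - 1.2674*x^3 + 34.4392*x^2 - 20.063*x + 2.301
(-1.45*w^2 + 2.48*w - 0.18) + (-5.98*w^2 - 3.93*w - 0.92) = -7.43*w^2 - 1.45*w - 1.1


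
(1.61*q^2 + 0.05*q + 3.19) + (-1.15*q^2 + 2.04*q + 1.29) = 0.46*q^2 + 2.09*q + 4.48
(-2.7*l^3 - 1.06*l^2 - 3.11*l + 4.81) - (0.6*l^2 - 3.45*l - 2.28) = -2.7*l^3 - 1.66*l^2 + 0.34*l + 7.09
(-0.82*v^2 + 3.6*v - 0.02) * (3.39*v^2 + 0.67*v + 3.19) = -2.7798*v^4 + 11.6546*v^3 - 0.271599999999999*v^2 + 11.4706*v - 0.0638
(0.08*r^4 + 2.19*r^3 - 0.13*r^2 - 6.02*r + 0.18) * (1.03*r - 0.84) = 0.0824*r^5 + 2.1885*r^4 - 1.9735*r^3 - 6.0914*r^2 + 5.2422*r - 0.1512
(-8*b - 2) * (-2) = 16*b + 4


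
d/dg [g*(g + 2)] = 2*g + 2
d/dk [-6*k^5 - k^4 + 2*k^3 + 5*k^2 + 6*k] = -30*k^4 - 4*k^3 + 6*k^2 + 10*k + 6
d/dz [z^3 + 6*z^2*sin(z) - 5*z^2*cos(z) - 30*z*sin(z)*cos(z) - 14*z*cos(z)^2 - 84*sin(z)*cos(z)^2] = 5*z^2*sin(z) + 6*z^2*cos(z) + 3*z^2 + 12*z*sin(z) + 14*z*sin(2*z) - 10*z*cos(z) - 30*z*cos(2*z) - 15*sin(2*z) - 21*cos(z) - 7*cos(2*z) - 63*cos(3*z) - 7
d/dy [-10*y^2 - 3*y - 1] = -20*y - 3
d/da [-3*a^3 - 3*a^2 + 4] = 3*a*(-3*a - 2)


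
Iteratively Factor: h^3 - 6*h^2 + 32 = (h + 2)*(h^2 - 8*h + 16) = (h - 4)*(h + 2)*(h - 4)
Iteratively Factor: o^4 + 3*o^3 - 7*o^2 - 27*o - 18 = (o - 3)*(o^3 + 6*o^2 + 11*o + 6) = (o - 3)*(o + 2)*(o^2 + 4*o + 3) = (o - 3)*(o + 1)*(o + 2)*(o + 3)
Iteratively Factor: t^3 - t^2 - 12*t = (t - 4)*(t^2 + 3*t) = t*(t - 4)*(t + 3)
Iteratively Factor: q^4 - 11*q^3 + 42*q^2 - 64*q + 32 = (q - 2)*(q^3 - 9*q^2 + 24*q - 16) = (q - 4)*(q - 2)*(q^2 - 5*q + 4) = (q - 4)*(q - 2)*(q - 1)*(q - 4)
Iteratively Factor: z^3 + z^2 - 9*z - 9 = (z - 3)*(z^2 + 4*z + 3) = (z - 3)*(z + 1)*(z + 3)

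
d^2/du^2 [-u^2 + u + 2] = -2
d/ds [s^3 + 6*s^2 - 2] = 3*s*(s + 4)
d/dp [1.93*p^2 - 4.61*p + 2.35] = 3.86*p - 4.61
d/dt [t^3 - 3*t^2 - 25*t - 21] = 3*t^2 - 6*t - 25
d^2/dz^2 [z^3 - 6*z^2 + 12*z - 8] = 6*z - 12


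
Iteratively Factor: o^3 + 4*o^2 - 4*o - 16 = (o + 2)*(o^2 + 2*o - 8) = (o + 2)*(o + 4)*(o - 2)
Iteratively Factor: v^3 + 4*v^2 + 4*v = (v)*(v^2 + 4*v + 4) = v*(v + 2)*(v + 2)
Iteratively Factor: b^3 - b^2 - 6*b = (b + 2)*(b^2 - 3*b) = (b - 3)*(b + 2)*(b)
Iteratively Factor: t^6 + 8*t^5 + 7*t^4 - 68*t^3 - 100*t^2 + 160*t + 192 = (t - 2)*(t^5 + 10*t^4 + 27*t^3 - 14*t^2 - 128*t - 96) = (t - 2)^2*(t^4 + 12*t^3 + 51*t^2 + 88*t + 48) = (t - 2)^2*(t + 3)*(t^3 + 9*t^2 + 24*t + 16) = (t - 2)^2*(t + 3)*(t + 4)*(t^2 + 5*t + 4) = (t - 2)^2*(t + 1)*(t + 3)*(t + 4)*(t + 4)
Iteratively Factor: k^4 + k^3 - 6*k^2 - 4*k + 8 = (k + 2)*(k^3 - k^2 - 4*k + 4) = (k - 2)*(k + 2)*(k^2 + k - 2) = (k - 2)*(k + 2)^2*(k - 1)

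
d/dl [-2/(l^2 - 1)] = 4*l/(l^2 - 1)^2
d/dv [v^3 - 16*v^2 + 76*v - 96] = 3*v^2 - 32*v + 76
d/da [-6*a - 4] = -6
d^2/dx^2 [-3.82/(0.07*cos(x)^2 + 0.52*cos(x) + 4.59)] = (0.074872*(1 - cos(x)^2)^2 + 0.417144*cos(x)^3 - 3.8391*cos(x)^2 - 9.951864*cos(x) + 0.314004)/(0.07*cos(x)^2 + 0.52*cos(x) + 4.59)^3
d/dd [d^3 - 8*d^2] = d*(3*d - 16)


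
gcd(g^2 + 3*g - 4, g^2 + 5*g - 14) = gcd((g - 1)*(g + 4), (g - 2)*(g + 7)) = 1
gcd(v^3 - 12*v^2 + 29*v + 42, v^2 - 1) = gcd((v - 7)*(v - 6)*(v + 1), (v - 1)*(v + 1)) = v + 1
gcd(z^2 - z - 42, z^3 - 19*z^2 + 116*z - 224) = z - 7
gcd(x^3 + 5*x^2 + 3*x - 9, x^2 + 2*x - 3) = x^2 + 2*x - 3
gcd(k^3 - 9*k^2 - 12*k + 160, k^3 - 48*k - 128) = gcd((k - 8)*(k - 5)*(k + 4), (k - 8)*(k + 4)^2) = k^2 - 4*k - 32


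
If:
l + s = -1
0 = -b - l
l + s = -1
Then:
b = s + 1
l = -s - 1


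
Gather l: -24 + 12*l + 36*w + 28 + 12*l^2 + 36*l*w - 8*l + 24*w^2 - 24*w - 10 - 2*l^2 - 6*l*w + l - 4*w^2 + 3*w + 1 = 10*l^2 + l*(30*w + 5) + 20*w^2 + 15*w - 5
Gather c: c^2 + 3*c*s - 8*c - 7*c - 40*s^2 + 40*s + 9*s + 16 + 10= c^2 + c*(3*s - 15) - 40*s^2 + 49*s + 26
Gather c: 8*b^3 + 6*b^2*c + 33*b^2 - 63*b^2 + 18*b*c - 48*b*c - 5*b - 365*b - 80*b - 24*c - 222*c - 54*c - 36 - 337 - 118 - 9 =8*b^3 - 30*b^2 - 450*b + c*(6*b^2 - 30*b - 300) - 500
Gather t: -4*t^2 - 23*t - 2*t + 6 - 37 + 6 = -4*t^2 - 25*t - 25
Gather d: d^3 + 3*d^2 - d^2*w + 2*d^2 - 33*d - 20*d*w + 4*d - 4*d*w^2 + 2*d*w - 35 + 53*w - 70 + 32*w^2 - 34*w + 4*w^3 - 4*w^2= d^3 + d^2*(5 - w) + d*(-4*w^2 - 18*w - 29) + 4*w^3 + 28*w^2 + 19*w - 105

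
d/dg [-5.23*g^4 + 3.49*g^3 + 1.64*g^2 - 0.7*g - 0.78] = -20.92*g^3 + 10.47*g^2 + 3.28*g - 0.7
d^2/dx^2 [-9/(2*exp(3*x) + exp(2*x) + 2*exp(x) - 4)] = 18*(-4*(3*exp(2*x) + exp(x) + 1)^2*exp(x) + (9*exp(2*x) + 2*exp(x) + 1)*(2*exp(3*x) + exp(2*x) + 2*exp(x) - 4))*exp(x)/(2*exp(3*x) + exp(2*x) + 2*exp(x) - 4)^3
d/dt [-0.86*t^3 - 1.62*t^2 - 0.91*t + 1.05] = -2.58*t^2 - 3.24*t - 0.91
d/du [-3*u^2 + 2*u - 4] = 2 - 6*u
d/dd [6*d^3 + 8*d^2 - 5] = 2*d*(9*d + 8)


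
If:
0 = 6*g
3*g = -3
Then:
No Solution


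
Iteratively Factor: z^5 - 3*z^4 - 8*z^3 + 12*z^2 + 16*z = (z + 1)*(z^4 - 4*z^3 - 4*z^2 + 16*z) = z*(z + 1)*(z^3 - 4*z^2 - 4*z + 16) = z*(z - 2)*(z + 1)*(z^2 - 2*z - 8) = z*(z - 4)*(z - 2)*(z + 1)*(z + 2)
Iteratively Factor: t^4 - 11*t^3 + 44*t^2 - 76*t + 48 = (t - 2)*(t^3 - 9*t^2 + 26*t - 24) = (t - 4)*(t - 2)*(t^2 - 5*t + 6) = (t - 4)*(t - 2)^2*(t - 3)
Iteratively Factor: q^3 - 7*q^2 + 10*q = (q - 2)*(q^2 - 5*q) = q*(q - 2)*(q - 5)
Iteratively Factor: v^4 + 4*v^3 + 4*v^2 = (v)*(v^3 + 4*v^2 + 4*v) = v*(v + 2)*(v^2 + 2*v) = v*(v + 2)^2*(v)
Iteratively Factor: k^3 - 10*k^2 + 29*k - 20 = (k - 1)*(k^2 - 9*k + 20) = (k - 4)*(k - 1)*(k - 5)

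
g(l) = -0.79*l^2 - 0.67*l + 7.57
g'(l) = -1.58*l - 0.67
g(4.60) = -12.23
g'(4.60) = -7.94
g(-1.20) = 7.24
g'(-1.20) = 1.23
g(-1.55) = 6.71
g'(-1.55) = 1.78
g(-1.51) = 6.78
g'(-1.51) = 1.72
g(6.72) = -32.61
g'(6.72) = -11.29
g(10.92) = -93.95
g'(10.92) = -17.92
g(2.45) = 1.19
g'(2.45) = -4.54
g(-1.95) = 5.87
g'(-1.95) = 2.41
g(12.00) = -114.23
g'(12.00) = -19.63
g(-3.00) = 2.47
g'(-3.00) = 4.07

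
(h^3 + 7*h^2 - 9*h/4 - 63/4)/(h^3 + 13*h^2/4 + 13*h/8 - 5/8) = 2*(4*h^3 + 28*h^2 - 9*h - 63)/(8*h^3 + 26*h^2 + 13*h - 5)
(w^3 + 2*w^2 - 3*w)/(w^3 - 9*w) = (w - 1)/(w - 3)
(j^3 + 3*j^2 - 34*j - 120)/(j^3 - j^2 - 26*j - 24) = (j + 5)/(j + 1)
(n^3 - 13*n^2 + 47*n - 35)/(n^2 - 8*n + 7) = n - 5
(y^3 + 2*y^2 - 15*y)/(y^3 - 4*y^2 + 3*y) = (y + 5)/(y - 1)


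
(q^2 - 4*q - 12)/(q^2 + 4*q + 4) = (q - 6)/(q + 2)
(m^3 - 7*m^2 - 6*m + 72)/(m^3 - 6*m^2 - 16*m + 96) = (m + 3)/(m + 4)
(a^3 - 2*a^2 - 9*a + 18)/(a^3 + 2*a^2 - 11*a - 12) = (a^2 + a - 6)/(a^2 + 5*a + 4)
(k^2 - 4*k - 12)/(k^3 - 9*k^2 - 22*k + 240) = (k + 2)/(k^2 - 3*k - 40)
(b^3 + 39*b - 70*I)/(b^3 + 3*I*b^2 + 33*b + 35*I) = (b - 2*I)/(b + I)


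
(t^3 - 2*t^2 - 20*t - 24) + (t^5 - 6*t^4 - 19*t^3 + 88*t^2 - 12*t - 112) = t^5 - 6*t^4 - 18*t^3 + 86*t^2 - 32*t - 136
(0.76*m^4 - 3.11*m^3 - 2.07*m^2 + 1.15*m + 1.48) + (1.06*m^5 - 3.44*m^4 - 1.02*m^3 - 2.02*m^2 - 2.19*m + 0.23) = 1.06*m^5 - 2.68*m^4 - 4.13*m^3 - 4.09*m^2 - 1.04*m + 1.71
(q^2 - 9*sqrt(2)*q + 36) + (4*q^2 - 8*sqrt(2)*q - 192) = 5*q^2 - 17*sqrt(2)*q - 156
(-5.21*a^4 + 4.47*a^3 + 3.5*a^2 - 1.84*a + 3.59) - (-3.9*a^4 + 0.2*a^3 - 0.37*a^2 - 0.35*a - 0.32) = -1.31*a^4 + 4.27*a^3 + 3.87*a^2 - 1.49*a + 3.91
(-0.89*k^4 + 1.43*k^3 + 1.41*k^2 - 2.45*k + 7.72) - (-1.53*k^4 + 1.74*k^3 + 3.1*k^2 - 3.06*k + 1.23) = 0.64*k^4 - 0.31*k^3 - 1.69*k^2 + 0.61*k + 6.49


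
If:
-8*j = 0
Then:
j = 0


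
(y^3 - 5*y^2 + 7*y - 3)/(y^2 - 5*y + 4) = (y^2 - 4*y + 3)/(y - 4)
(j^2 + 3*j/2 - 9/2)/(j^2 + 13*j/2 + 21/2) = (2*j - 3)/(2*j + 7)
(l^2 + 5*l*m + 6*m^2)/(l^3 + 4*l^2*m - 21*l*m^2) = (l^2 + 5*l*m + 6*m^2)/(l*(l^2 + 4*l*m - 21*m^2))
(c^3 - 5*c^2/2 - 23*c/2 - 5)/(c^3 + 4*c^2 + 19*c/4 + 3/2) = 2*(c - 5)/(2*c + 3)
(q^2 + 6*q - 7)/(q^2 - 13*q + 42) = (q^2 + 6*q - 7)/(q^2 - 13*q + 42)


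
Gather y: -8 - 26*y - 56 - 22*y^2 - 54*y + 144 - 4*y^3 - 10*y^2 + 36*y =-4*y^3 - 32*y^2 - 44*y + 80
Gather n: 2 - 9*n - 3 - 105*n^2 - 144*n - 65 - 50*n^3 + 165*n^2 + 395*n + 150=-50*n^3 + 60*n^2 + 242*n + 84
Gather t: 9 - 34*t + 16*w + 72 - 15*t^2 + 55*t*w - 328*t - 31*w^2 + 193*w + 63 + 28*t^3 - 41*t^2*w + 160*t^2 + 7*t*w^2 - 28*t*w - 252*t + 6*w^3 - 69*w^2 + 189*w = 28*t^3 + t^2*(145 - 41*w) + t*(7*w^2 + 27*w - 614) + 6*w^3 - 100*w^2 + 398*w + 144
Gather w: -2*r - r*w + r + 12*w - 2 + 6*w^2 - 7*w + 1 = -r + 6*w^2 + w*(5 - r) - 1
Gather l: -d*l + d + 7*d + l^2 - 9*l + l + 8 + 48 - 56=8*d + l^2 + l*(-d - 8)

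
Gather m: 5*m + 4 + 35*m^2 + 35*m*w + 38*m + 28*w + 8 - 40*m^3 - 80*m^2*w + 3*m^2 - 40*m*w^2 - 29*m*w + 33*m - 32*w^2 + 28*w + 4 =-40*m^3 + m^2*(38 - 80*w) + m*(-40*w^2 + 6*w + 76) - 32*w^2 + 56*w + 16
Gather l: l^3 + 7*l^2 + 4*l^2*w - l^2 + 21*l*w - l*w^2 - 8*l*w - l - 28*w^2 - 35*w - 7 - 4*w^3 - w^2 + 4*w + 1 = l^3 + l^2*(4*w + 6) + l*(-w^2 + 13*w - 1) - 4*w^3 - 29*w^2 - 31*w - 6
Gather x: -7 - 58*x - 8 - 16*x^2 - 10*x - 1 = -16*x^2 - 68*x - 16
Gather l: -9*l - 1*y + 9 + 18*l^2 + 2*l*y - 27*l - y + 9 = 18*l^2 + l*(2*y - 36) - 2*y + 18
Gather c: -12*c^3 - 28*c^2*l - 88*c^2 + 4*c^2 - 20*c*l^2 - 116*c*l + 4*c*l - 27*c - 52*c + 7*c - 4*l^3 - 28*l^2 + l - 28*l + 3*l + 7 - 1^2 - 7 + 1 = -12*c^3 + c^2*(-28*l - 84) + c*(-20*l^2 - 112*l - 72) - 4*l^3 - 28*l^2 - 24*l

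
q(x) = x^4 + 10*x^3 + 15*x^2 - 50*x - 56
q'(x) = 4*x^3 + 30*x^2 + 30*x - 50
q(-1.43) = 21.11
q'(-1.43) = -43.25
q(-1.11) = 5.82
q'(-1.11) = -51.81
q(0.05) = -58.46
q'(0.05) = -48.42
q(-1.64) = 29.47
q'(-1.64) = -36.16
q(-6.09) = -78.32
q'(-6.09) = -23.52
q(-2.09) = 41.81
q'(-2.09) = -18.17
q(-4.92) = -51.91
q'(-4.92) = 52.21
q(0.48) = -75.38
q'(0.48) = -28.25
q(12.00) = 39520.00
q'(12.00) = 11542.00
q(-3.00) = 40.00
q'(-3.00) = 22.00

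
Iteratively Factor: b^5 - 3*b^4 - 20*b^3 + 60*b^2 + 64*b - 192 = (b + 4)*(b^4 - 7*b^3 + 8*b^2 + 28*b - 48) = (b - 3)*(b + 4)*(b^3 - 4*b^2 - 4*b + 16) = (b - 4)*(b - 3)*(b + 4)*(b^2 - 4) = (b - 4)*(b - 3)*(b + 2)*(b + 4)*(b - 2)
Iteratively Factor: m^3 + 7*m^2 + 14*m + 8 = (m + 4)*(m^2 + 3*m + 2) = (m + 1)*(m + 4)*(m + 2)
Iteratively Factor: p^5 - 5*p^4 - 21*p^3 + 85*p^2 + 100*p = (p + 1)*(p^4 - 6*p^3 - 15*p^2 + 100*p) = (p + 1)*(p + 4)*(p^3 - 10*p^2 + 25*p) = (p - 5)*(p + 1)*(p + 4)*(p^2 - 5*p) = (p - 5)^2*(p + 1)*(p + 4)*(p)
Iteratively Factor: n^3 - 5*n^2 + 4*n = (n)*(n^2 - 5*n + 4) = n*(n - 4)*(n - 1)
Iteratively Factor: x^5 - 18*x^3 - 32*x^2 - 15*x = (x)*(x^4 - 18*x^2 - 32*x - 15) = x*(x + 1)*(x^3 - x^2 - 17*x - 15) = x*(x + 1)^2*(x^2 - 2*x - 15) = x*(x - 5)*(x + 1)^2*(x + 3)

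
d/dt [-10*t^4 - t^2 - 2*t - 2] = -40*t^3 - 2*t - 2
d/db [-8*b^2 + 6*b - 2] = 6 - 16*b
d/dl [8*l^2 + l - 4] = 16*l + 1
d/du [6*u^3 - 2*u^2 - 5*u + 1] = 18*u^2 - 4*u - 5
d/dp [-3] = 0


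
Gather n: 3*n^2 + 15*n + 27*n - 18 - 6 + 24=3*n^2 + 42*n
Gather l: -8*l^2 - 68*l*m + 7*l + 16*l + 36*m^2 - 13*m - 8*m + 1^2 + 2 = -8*l^2 + l*(23 - 68*m) + 36*m^2 - 21*m + 3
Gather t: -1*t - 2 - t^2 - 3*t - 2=-t^2 - 4*t - 4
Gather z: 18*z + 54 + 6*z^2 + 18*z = 6*z^2 + 36*z + 54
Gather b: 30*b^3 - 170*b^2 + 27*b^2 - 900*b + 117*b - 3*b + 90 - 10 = 30*b^3 - 143*b^2 - 786*b + 80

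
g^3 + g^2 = g^2*(g + 1)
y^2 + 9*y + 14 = (y + 2)*(y + 7)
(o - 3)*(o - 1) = o^2 - 4*o + 3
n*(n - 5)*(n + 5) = n^3 - 25*n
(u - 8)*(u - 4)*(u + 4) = u^3 - 8*u^2 - 16*u + 128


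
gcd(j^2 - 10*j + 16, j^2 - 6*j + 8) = j - 2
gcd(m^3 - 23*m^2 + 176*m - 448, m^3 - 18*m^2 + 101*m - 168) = m^2 - 15*m + 56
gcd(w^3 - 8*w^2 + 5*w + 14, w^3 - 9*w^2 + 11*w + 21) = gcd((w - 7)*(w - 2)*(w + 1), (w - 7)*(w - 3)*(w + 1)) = w^2 - 6*w - 7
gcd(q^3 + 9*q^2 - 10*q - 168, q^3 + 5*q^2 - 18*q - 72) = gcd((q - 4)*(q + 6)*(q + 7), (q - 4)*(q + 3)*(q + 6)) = q^2 + 2*q - 24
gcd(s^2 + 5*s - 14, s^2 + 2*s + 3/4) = 1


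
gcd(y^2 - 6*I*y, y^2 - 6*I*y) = y^2 - 6*I*y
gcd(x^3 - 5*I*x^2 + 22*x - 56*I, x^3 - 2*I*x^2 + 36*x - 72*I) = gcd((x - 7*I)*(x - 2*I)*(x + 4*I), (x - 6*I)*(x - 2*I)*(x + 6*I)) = x - 2*I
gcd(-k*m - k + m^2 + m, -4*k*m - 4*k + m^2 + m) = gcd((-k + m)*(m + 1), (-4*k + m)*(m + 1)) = m + 1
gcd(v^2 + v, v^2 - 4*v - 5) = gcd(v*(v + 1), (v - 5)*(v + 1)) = v + 1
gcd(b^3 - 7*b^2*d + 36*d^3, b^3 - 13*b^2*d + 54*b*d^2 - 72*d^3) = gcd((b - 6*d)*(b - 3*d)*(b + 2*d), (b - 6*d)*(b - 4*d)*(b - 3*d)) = b^2 - 9*b*d + 18*d^2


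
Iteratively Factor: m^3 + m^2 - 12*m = (m)*(m^2 + m - 12) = m*(m + 4)*(m - 3)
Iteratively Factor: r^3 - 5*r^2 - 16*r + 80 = (r - 5)*(r^2 - 16) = (r - 5)*(r + 4)*(r - 4)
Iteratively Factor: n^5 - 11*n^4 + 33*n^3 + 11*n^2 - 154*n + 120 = (n - 4)*(n^4 - 7*n^3 + 5*n^2 + 31*n - 30) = (n - 5)*(n - 4)*(n^3 - 2*n^2 - 5*n + 6) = (n - 5)*(n - 4)*(n - 3)*(n^2 + n - 2) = (n - 5)*(n - 4)*(n - 3)*(n + 2)*(n - 1)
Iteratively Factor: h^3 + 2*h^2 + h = (h)*(h^2 + 2*h + 1) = h*(h + 1)*(h + 1)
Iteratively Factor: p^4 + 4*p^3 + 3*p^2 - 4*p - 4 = (p + 1)*(p^3 + 3*p^2 - 4) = (p + 1)*(p + 2)*(p^2 + p - 2) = (p - 1)*(p + 1)*(p + 2)*(p + 2)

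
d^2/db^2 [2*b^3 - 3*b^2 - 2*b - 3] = 12*b - 6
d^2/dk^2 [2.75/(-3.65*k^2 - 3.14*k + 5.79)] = (73.27375*k^2 + 63.0355*k - 2.75*(7.3*k + 3.14)*(14.6*k + 6.28) - 116.23425)/(3.65*k^2 + 3.14*k - 5.79)^3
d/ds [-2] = 0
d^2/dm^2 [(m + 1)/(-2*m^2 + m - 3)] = 2*(-(m + 1)*(4*m - 1)^2 + (6*m + 1)*(2*m^2 - m + 3))/(2*m^2 - m + 3)^3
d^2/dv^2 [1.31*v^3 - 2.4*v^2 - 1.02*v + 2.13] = 7.86*v - 4.8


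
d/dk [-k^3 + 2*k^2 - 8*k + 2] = -3*k^2 + 4*k - 8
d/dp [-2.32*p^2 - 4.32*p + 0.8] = -4.64*p - 4.32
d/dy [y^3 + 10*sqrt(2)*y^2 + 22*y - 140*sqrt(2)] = 3*y^2 + 20*sqrt(2)*y + 22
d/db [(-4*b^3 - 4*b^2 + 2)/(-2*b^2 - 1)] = 4*b*(2*b^3 + 3*b + 4)/(4*b^4 + 4*b^2 + 1)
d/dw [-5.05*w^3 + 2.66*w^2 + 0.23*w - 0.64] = -15.15*w^2 + 5.32*w + 0.23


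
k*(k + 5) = k^2 + 5*k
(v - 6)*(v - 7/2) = v^2 - 19*v/2 + 21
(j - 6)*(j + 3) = j^2 - 3*j - 18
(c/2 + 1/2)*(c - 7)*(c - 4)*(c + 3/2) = c^4/2 - 17*c^3/4 + c^2 + 107*c/4 + 21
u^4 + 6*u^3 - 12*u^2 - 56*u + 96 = (u - 2)^2*(u + 4)*(u + 6)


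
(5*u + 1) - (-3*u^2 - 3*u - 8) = 3*u^2 + 8*u + 9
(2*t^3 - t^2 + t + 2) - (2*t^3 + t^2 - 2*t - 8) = -2*t^2 + 3*t + 10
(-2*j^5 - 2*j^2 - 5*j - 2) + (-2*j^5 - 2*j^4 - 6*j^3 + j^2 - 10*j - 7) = -4*j^5 - 2*j^4 - 6*j^3 - j^2 - 15*j - 9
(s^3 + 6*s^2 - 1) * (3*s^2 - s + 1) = 3*s^5 + 17*s^4 - 5*s^3 + 3*s^2 + s - 1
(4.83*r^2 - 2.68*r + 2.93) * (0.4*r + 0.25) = 1.932*r^3 + 0.1355*r^2 + 0.502*r + 0.7325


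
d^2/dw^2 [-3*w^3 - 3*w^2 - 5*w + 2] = -18*w - 6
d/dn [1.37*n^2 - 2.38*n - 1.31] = 2.74*n - 2.38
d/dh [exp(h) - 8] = exp(h)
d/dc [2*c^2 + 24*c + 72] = 4*c + 24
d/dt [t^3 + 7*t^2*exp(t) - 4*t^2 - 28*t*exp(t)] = 7*t^2*exp(t) + 3*t^2 - 14*t*exp(t) - 8*t - 28*exp(t)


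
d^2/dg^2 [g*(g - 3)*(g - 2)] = 6*g - 10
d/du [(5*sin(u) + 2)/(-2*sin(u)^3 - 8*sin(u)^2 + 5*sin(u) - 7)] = (20*sin(u)^3 + 52*sin(u)^2 + 32*sin(u) - 45)*cos(u)/(2*sin(u)^3 + 8*sin(u)^2 - 5*sin(u) + 7)^2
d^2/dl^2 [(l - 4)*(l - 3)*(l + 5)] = 6*l - 4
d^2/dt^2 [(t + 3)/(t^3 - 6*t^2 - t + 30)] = 2*((t + 3)*(-3*t^2 + 12*t + 1)^2 + (-3*t^2 + 12*t - 3*(t - 2)*(t + 3) + 1)*(t^3 - 6*t^2 - t + 30))/(t^3 - 6*t^2 - t + 30)^3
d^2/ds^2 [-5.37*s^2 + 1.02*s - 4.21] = -10.7400000000000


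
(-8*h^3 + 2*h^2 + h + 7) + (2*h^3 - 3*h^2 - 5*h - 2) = -6*h^3 - h^2 - 4*h + 5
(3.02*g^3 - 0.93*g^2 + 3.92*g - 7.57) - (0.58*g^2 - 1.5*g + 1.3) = 3.02*g^3 - 1.51*g^2 + 5.42*g - 8.87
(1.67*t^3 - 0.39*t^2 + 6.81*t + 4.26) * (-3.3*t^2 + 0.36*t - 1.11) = -5.511*t^5 + 1.8882*t^4 - 24.4671*t^3 - 11.1735*t^2 - 6.0255*t - 4.7286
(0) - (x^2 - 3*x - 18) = -x^2 + 3*x + 18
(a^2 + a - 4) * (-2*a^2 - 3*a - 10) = -2*a^4 - 5*a^3 - 5*a^2 + 2*a + 40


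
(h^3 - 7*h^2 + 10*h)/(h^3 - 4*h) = (h - 5)/(h + 2)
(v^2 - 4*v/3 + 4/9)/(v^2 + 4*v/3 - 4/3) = (v - 2/3)/(v + 2)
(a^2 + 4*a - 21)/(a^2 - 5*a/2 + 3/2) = 2*(a^2 + 4*a - 21)/(2*a^2 - 5*a + 3)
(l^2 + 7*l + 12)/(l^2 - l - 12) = (l + 4)/(l - 4)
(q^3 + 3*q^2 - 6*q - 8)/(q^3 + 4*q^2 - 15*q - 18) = (q^2 + 2*q - 8)/(q^2 + 3*q - 18)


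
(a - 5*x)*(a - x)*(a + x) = a^3 - 5*a^2*x - a*x^2 + 5*x^3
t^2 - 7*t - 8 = (t - 8)*(t + 1)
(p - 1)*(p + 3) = p^2 + 2*p - 3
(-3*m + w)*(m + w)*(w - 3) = -3*m^2*w + 9*m^2 - 2*m*w^2 + 6*m*w + w^3 - 3*w^2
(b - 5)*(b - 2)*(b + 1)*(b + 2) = b^4 - 4*b^3 - 9*b^2 + 16*b + 20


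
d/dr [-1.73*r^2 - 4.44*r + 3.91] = -3.46*r - 4.44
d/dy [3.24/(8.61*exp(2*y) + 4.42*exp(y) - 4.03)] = (-55.7928*exp(y) - 14.3208)*exp(y)/(8.61*exp(2*y) + 4.42*exp(y) - 4.03)^2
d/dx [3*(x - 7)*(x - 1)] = 6*x - 24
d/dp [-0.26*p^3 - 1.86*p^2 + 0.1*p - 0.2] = -0.78*p^2 - 3.72*p + 0.1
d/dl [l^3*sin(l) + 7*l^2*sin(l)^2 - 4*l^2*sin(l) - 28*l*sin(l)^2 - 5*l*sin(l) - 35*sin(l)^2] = l^3*cos(l) + 3*l^2*sin(l) + 7*l^2*sin(2*l) - 4*l^2*cos(l) + 14*l*sin(l)^2 - 8*l*sin(l) - 28*l*sin(2*l) - 5*l*cos(l) - 28*sin(l)^2 - 5*sin(l) - 35*sin(2*l)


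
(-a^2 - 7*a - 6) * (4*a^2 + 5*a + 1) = -4*a^4 - 33*a^3 - 60*a^2 - 37*a - 6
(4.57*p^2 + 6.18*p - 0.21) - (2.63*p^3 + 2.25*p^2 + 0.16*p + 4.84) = -2.63*p^3 + 2.32*p^2 + 6.02*p - 5.05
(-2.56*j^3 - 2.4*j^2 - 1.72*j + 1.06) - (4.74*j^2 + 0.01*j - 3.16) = -2.56*j^3 - 7.14*j^2 - 1.73*j + 4.22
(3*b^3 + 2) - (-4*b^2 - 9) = 3*b^3 + 4*b^2 + 11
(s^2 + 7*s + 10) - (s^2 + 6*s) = s + 10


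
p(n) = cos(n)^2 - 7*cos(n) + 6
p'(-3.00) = -1.27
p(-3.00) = 13.91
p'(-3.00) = -1.27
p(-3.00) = 13.91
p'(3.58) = -3.74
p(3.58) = 13.16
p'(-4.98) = 6.24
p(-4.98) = 4.22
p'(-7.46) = -5.75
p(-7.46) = 3.46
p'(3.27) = -1.15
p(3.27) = 13.93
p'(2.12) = 6.86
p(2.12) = 9.93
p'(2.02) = 7.09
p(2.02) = 9.23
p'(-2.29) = -6.26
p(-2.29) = 11.05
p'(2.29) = 6.26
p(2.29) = 11.05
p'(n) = -2*sin(n)*cos(n) + 7*sin(n)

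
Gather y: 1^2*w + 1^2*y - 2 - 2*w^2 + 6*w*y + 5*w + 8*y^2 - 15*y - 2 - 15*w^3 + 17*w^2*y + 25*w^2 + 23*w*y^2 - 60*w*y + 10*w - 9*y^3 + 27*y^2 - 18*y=-15*w^3 + 23*w^2 + 16*w - 9*y^3 + y^2*(23*w + 35) + y*(17*w^2 - 54*w - 32) - 4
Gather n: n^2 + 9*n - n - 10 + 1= n^2 + 8*n - 9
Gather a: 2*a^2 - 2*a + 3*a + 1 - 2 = 2*a^2 + a - 1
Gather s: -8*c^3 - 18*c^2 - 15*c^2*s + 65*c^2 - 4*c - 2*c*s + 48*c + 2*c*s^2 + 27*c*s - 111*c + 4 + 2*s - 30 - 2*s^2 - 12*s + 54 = -8*c^3 + 47*c^2 - 67*c + s^2*(2*c - 2) + s*(-15*c^2 + 25*c - 10) + 28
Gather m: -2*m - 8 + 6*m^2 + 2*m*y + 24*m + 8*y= 6*m^2 + m*(2*y + 22) + 8*y - 8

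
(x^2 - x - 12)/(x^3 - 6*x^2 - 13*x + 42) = (x - 4)/(x^2 - 9*x + 14)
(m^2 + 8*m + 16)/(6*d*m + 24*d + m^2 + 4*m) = (m + 4)/(6*d + m)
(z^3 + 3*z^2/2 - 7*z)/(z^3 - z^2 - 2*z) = (z + 7/2)/(z + 1)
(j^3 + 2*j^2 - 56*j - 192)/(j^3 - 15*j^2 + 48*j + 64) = (j^2 + 10*j + 24)/(j^2 - 7*j - 8)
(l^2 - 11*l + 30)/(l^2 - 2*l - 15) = (l - 6)/(l + 3)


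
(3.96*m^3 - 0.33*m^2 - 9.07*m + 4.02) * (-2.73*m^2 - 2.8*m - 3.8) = -10.8108*m^5 - 10.1871*m^4 + 10.6371*m^3 + 15.6754*m^2 + 23.21*m - 15.276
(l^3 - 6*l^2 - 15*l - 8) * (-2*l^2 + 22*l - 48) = -2*l^5 + 34*l^4 - 150*l^3 - 26*l^2 + 544*l + 384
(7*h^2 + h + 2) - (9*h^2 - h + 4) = -2*h^2 + 2*h - 2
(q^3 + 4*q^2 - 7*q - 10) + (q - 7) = q^3 + 4*q^2 - 6*q - 17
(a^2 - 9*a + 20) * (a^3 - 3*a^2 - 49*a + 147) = a^5 - 12*a^4 - 2*a^3 + 528*a^2 - 2303*a + 2940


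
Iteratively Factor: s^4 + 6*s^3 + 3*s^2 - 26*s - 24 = (s + 3)*(s^3 + 3*s^2 - 6*s - 8) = (s + 1)*(s + 3)*(s^2 + 2*s - 8) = (s + 1)*(s + 3)*(s + 4)*(s - 2)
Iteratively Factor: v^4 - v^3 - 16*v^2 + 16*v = (v)*(v^3 - v^2 - 16*v + 16) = v*(v + 4)*(v^2 - 5*v + 4) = v*(v - 4)*(v + 4)*(v - 1)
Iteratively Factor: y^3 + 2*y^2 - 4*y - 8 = (y + 2)*(y^2 - 4) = (y - 2)*(y + 2)*(y + 2)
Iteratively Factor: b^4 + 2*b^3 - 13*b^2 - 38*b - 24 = (b + 1)*(b^3 + b^2 - 14*b - 24) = (b - 4)*(b + 1)*(b^2 + 5*b + 6) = (b - 4)*(b + 1)*(b + 3)*(b + 2)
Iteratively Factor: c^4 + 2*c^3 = (c + 2)*(c^3) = c*(c + 2)*(c^2) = c^2*(c + 2)*(c)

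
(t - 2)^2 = t^2 - 4*t + 4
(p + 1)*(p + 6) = p^2 + 7*p + 6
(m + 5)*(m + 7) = m^2 + 12*m + 35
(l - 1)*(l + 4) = l^2 + 3*l - 4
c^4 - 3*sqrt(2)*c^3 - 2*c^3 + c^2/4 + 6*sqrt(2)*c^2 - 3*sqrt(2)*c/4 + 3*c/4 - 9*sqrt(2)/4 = (c - 3/2)*(c - 1)*(c + 1/2)*(c - 3*sqrt(2))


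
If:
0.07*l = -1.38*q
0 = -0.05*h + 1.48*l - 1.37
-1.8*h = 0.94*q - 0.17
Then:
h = 0.12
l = 0.93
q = -0.05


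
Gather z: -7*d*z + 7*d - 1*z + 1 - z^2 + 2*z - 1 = 7*d - z^2 + z*(1 - 7*d)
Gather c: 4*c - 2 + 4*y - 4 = 4*c + 4*y - 6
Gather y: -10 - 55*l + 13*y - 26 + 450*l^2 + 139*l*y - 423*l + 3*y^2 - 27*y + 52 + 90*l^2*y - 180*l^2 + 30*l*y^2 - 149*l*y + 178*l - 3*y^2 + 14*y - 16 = 270*l^2 + 30*l*y^2 - 300*l + y*(90*l^2 - 10*l)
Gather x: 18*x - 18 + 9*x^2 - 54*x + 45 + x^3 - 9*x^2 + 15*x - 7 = x^3 - 21*x + 20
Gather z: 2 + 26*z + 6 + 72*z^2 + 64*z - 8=72*z^2 + 90*z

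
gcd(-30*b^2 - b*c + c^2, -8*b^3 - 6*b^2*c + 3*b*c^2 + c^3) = 1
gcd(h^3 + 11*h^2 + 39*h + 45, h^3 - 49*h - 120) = h^2 + 8*h + 15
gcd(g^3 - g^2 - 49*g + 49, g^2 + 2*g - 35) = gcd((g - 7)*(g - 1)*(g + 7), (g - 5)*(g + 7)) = g + 7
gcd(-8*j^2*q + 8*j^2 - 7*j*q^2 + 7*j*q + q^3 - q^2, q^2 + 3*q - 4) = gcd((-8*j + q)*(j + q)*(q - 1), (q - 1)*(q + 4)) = q - 1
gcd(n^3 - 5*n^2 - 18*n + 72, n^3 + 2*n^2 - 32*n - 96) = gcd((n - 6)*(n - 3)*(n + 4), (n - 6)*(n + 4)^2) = n^2 - 2*n - 24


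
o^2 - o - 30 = (o - 6)*(o + 5)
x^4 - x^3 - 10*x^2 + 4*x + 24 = (x - 3)*(x - 2)*(x + 2)^2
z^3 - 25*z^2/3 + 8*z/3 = z*(z - 8)*(z - 1/3)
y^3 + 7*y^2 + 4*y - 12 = (y - 1)*(y + 2)*(y + 6)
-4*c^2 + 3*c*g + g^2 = (-c + g)*(4*c + g)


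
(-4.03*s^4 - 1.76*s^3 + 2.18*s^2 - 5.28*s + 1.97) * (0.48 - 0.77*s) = 3.1031*s^5 - 0.5792*s^4 - 2.5234*s^3 + 5.112*s^2 - 4.0513*s + 0.9456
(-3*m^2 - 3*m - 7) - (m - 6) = -3*m^2 - 4*m - 1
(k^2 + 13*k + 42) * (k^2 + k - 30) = k^4 + 14*k^3 + 25*k^2 - 348*k - 1260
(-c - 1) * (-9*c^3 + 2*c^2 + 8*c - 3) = 9*c^4 + 7*c^3 - 10*c^2 - 5*c + 3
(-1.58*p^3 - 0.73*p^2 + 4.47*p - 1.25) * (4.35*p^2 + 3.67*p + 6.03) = -6.873*p^5 - 8.9741*p^4 + 7.238*p^3 + 6.5655*p^2 + 22.3666*p - 7.5375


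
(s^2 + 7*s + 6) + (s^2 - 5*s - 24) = 2*s^2 + 2*s - 18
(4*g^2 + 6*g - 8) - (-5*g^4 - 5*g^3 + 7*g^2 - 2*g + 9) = 5*g^4 + 5*g^3 - 3*g^2 + 8*g - 17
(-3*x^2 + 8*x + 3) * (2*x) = -6*x^3 + 16*x^2 + 6*x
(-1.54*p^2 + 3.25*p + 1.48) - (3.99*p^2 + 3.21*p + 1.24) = -5.53*p^2 + 0.04*p + 0.24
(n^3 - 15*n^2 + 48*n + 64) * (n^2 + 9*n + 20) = n^5 - 6*n^4 - 67*n^3 + 196*n^2 + 1536*n + 1280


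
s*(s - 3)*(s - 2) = s^3 - 5*s^2 + 6*s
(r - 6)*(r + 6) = r^2 - 36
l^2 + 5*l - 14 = (l - 2)*(l + 7)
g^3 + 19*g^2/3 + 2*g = g*(g + 1/3)*(g + 6)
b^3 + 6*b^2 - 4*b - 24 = (b - 2)*(b + 2)*(b + 6)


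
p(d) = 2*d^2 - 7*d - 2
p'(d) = 4*d - 7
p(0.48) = -4.90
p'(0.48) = -5.08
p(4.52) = 7.22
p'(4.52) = 11.08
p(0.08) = -2.55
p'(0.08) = -6.68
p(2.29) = -7.54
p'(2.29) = 2.16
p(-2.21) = 23.24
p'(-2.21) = -15.84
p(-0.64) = 3.30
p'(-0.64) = -9.56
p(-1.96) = 19.40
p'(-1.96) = -14.84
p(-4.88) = 79.79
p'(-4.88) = -26.52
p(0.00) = -2.00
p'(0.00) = -7.00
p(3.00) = -5.00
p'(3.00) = 5.00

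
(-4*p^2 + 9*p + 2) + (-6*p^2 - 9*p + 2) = 4 - 10*p^2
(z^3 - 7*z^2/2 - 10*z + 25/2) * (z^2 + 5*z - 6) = z^5 + 3*z^4/2 - 67*z^3/2 - 33*z^2/2 + 245*z/2 - 75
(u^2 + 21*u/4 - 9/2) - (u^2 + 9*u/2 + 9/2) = 3*u/4 - 9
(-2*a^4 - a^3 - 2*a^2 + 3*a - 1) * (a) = -2*a^5 - a^4 - 2*a^3 + 3*a^2 - a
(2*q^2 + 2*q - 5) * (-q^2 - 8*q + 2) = -2*q^4 - 18*q^3 - 7*q^2 + 44*q - 10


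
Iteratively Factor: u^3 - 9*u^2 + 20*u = (u)*(u^2 - 9*u + 20) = u*(u - 4)*(u - 5)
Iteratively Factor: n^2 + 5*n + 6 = (n + 3)*(n + 2)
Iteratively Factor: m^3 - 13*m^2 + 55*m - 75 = (m - 3)*(m^2 - 10*m + 25) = (m - 5)*(m - 3)*(m - 5)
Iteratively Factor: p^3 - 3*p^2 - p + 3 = (p + 1)*(p^2 - 4*p + 3) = (p - 3)*(p + 1)*(p - 1)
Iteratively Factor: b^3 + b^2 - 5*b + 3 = (b - 1)*(b^2 + 2*b - 3) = (b - 1)^2*(b + 3)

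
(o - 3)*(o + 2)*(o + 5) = o^3 + 4*o^2 - 11*o - 30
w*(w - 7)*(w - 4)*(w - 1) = w^4 - 12*w^3 + 39*w^2 - 28*w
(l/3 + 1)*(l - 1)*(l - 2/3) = l^3/3 + 4*l^2/9 - 13*l/9 + 2/3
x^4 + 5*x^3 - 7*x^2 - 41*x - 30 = (x - 3)*(x + 1)*(x + 2)*(x + 5)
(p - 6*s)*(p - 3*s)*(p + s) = p^3 - 8*p^2*s + 9*p*s^2 + 18*s^3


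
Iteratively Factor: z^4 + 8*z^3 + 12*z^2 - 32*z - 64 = (z + 2)*(z^3 + 6*z^2 - 32) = (z - 2)*(z + 2)*(z^2 + 8*z + 16) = (z - 2)*(z + 2)*(z + 4)*(z + 4)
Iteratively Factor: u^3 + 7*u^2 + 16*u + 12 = (u + 2)*(u^2 + 5*u + 6) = (u + 2)*(u + 3)*(u + 2)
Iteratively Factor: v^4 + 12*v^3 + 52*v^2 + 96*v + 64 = (v + 2)*(v^3 + 10*v^2 + 32*v + 32) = (v + 2)*(v + 4)*(v^2 + 6*v + 8) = (v + 2)*(v + 4)^2*(v + 2)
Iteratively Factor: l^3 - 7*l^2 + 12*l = (l - 4)*(l^2 - 3*l) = l*(l - 4)*(l - 3)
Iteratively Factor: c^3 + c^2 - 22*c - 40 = (c + 2)*(c^2 - c - 20) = (c + 2)*(c + 4)*(c - 5)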